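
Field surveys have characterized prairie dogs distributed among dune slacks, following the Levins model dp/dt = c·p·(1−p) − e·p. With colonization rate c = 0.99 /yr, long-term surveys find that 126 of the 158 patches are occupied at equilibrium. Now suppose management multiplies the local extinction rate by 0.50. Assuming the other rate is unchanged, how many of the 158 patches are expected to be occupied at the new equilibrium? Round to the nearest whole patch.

142

Observed p* = 126/158 = 0.79747.
Balance c(1−p*) = e gives e = 0.99×(1 − 0.79747) = 0.20050.
New p* = 1 − e/c = 1 − 0.10025/0.99000 = 0.89874.
Expected occupied = 158 × 0.89874 = 142.00 ≈ 142.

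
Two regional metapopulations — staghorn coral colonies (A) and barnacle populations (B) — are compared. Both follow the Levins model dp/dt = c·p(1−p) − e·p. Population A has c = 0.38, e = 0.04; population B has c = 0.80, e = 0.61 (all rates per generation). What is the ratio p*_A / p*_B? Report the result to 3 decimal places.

A: p*_A = 1 − 0.04/0.38 = 0.8947.
B: p*_B = 1 − 0.61/0.80 = 0.2375.
p*_A / p*_B = 0.8947/0.2375 = 3.7673.

3.767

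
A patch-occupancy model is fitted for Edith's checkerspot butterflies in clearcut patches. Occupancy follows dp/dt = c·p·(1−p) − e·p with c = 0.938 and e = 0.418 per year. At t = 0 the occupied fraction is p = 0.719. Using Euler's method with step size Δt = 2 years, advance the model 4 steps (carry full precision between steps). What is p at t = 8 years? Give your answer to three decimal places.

0.554

Update rule: p ← p + [c·p·(1−p) − e·p]·Δt with Δt = 2.
t = 2: p = 0.71900 + (-0.22206) = 0.49694
t = 4: p = 0.49694 + (+0.05354) = 0.55048
t = 6: p = 0.55048 + (+0.00402) = 0.55450
t = 8: p = 0.55450 + (-0.00013) = 0.55437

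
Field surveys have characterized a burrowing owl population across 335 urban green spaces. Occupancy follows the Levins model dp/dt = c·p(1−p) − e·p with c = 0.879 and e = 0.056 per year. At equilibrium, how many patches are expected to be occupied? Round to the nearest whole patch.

p* = 1 − e/c = 1 − 0.056/0.879 = 0.9363.
Expected occupied patches = N × p* = 335 × 0.9363 = 313.66 ≈ 314.

314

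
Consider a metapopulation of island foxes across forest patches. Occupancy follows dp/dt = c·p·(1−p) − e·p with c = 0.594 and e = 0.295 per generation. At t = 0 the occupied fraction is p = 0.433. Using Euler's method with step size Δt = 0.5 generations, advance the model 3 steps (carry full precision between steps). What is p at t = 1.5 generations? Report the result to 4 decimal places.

Update rule: p ← p + [c·p·(1−p) − e·p]·Δt with Δt = 0.5.
p: 0.43300 → 0.44205  (Δp = +0.00905)
p: 0.44205 → 0.45010  (Δp = +0.00805)
p: 0.45010 → 0.45722  (Δp = +0.00712)

0.4572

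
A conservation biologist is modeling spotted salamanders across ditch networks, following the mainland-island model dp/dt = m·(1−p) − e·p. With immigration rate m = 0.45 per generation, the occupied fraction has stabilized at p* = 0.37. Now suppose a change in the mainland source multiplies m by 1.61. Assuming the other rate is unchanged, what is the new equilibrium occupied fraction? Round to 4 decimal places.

0.4860

Balance m(1−p*) = e·p* gives e = m(1−p*)/p* = 0.45×0.63000/0.37000 = 0.76622.
New p* = m/(m+e) = 0.72450/(0.72450+0.76622) = 0.48601.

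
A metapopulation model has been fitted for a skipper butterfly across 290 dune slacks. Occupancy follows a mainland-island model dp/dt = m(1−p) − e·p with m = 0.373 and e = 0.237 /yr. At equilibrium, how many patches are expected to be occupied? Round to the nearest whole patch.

p* = m/(m+e) = 0.373/0.6100 = 0.6115.
Expected occupied patches = N × p* = 290 × 0.6115 = 177.33 ≈ 177.

177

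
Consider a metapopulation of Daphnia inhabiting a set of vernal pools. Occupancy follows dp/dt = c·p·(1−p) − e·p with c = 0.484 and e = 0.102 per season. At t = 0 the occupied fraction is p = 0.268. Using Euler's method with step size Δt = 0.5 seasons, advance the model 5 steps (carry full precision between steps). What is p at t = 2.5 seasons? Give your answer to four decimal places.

Update rule: p ← p + [c·p·(1−p) − e·p]·Δt with Δt = 0.5.
p: 0.26800 → 0.30181  (Δp = +0.03381)
p: 0.30181 → 0.33741  (Δp = +0.03560)
p: 0.33741 → 0.37430  (Δp = +0.03689)
p: 0.37430 → 0.41189  (Δp = +0.03759)
p: 0.41189 → 0.44951  (Δp = +0.03761)

0.4495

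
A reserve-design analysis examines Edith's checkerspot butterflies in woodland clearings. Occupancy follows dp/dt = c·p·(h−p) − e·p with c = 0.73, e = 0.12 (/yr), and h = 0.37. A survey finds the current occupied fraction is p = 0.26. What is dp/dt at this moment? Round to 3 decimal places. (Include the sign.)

-0.010

Colonization term: c·p·(h−p) = 0.73×0.26×0.1100 = 0.02088.
Extinction term: e·p = 0.03120.
dp/dt = 0.02088 − 0.03120 = -0.01032.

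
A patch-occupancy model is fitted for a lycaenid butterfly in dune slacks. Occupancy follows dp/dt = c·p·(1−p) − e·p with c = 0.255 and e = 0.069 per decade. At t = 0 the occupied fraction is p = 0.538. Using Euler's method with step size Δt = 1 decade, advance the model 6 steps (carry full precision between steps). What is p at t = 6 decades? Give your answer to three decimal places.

0.658

Update rule: p ← p + [c·p·(1−p) − e·p]·Δt with Δt = 1.
t = 1: p = 0.53800 + (+0.02626) = 0.56426
t = 2: p = 0.56426 + (+0.02376) = 0.58802
t = 3: p = 0.58802 + (+0.02120) = 0.60922
t = 4: p = 0.60922 + (+0.01867) = 0.62790
t = 5: p = 0.62790 + (+0.01625) = 0.64415
t = 6: p = 0.64415 + (+0.01401) = 0.65815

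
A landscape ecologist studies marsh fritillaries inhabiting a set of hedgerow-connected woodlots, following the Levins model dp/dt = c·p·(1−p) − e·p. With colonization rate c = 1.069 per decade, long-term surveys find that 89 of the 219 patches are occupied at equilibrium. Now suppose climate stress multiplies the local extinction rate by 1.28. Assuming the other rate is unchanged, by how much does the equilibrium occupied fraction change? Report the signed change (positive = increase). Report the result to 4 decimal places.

Observed p* = 89/219 = 0.40639.
Balance c(1−p*) = e gives e = 1.069×(1 − 0.40639) = 0.63457.
New p* = 1 − e/c = 1 − 0.81225/1.06900 = 0.24018.
Δp* = 0.24018 − 0.40639 = -0.16621.

-0.1662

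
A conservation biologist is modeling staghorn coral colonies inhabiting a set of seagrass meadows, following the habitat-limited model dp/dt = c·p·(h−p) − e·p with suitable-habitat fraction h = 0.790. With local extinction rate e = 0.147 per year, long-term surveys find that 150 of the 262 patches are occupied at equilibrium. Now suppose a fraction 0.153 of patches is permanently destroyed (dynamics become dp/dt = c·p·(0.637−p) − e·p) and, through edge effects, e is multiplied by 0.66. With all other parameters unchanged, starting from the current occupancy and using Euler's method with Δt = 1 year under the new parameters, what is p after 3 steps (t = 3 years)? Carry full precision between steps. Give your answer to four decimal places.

Observed p* = 150/262 = 0.57252.
Balance c(h−p*) = e gives c = e/(0.79 − 0.57252) = 0.147/0.21748 = 0.67592.
Starting from p₀ = 0.57252; update p ← p + (dp/dt)·Δt with the new parameters.
p: 0.57252 → 0.54193  (Δp = -0.03059)
p: 0.54193 → 0.52417  (Δp = -0.01775)
p: 0.52417 → 0.51329  (Δp = -0.01088)

0.5133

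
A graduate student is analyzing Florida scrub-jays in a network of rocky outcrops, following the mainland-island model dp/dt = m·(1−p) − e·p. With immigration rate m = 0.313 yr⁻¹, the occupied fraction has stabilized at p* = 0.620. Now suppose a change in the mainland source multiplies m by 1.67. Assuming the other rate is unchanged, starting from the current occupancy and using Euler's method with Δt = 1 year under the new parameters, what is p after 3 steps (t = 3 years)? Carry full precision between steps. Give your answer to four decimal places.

Balance m(1−p*) = e·p* gives e = m(1−p*)/p* = 0.313×0.38000/0.62000 = 0.19184.
Starting from p₀ = 0.62000; update p ← p + (dp/dt)·Δt with the new parameters.
step 1: Δp = +0.07969, p = 0.69969
step 2: Δp = +0.02275, p = 0.72244
step 3: Δp = +0.00649, p = 0.72893

0.7289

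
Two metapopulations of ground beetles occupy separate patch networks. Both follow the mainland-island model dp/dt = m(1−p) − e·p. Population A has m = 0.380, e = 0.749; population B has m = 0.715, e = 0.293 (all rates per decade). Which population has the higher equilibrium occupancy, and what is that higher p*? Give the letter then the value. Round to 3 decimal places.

B, 0.709

A: p*_A = m/(m+e) = 0.380/1.1290 = 0.3366.
B: p*_B = 0.715/1.0080 = 0.7093.
B is higher at 0.7093.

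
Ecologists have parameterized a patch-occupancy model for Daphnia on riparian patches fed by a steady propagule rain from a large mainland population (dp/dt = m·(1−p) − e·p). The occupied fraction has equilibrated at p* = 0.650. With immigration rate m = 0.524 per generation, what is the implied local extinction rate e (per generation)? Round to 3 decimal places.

At equilibrium m(1−p*) = e·p*, so e = m(1−p*)/p*.
e = 0.524 × 0.3500 / 0.650 = 0.2822.

0.282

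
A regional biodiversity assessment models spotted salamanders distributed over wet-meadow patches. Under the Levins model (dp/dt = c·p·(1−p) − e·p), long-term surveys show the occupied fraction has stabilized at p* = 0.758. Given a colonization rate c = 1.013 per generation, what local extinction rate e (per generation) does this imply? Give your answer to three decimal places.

0.245

At equilibrium c(1−p*) = e.
e = 1.013 × (1 − 0.758) = 1.013 × 0.2420 = 0.2451.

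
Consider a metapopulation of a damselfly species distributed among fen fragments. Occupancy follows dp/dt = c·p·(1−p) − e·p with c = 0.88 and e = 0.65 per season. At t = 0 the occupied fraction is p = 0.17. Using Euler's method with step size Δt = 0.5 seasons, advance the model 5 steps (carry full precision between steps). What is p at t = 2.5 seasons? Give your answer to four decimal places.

0.2013

Update rule: p ← p + [c·p·(1−p) − e·p]·Δt with Δt = 0.5.
p: 0.17000 → 0.17683  (Δp = +0.00683)
p: 0.17683 → 0.18341  (Δp = +0.00658)
p: 0.18341 → 0.18970  (Δp = +0.00629)
p: 0.18970 → 0.19568  (Δp = +0.00598)
p: 0.19568 → 0.20134  (Δp = +0.00566)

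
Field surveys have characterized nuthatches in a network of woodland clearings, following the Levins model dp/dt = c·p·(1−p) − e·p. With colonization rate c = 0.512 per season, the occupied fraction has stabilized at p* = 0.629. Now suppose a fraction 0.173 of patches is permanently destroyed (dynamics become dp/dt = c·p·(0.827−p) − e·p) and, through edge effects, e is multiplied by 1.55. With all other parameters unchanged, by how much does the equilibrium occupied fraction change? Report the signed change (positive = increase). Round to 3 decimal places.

-0.377

Balance c(1−p*) = e gives e = 0.512×(1 − 0.62900) = 0.18995.
New p* = 0.827 − e/c = 0.827 − 0.29442/0.51200 = 0.25196.
Δp* = 0.25196 − 0.62900 = -0.37704.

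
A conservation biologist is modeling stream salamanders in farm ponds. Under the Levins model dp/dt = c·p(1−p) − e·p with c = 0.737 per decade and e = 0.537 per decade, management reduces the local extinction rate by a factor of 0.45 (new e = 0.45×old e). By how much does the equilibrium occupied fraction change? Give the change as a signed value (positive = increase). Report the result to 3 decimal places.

Before: p* = 1 − 0.537/0.737 = 0.2714.
After the change, c = 0.737, e = 0.24165, so p* = 1 − 0.24165/0.737 = 0.6721.
Δp* = 0.6721 − 0.2714 = +0.4007.

0.401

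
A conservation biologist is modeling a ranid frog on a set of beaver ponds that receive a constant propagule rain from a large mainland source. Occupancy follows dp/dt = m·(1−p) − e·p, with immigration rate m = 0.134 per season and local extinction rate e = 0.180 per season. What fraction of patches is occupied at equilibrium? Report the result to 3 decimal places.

Setting dp/dt = 0: m − m·p* = e·p*, so m = (m+e)·p*.
p* = m/(m+e) = 0.134/(0.134+0.180) = 0.134/0.3140 = 0.4268.

0.427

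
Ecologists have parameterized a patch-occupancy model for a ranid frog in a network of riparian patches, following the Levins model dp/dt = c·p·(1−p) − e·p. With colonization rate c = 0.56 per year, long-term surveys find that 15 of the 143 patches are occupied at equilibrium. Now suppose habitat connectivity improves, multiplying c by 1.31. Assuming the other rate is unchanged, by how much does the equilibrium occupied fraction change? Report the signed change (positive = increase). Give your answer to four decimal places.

Observed p* = 15/143 = 0.10490.
Balance c(1−p*) = e gives e = 0.56×(1 − 0.10490) = 0.50126.
New p* = 1 − e/c = 1 − 0.50126/0.73360 = 0.31671.
Δp* = 0.31671 − 0.10490 = +0.21181.

0.2118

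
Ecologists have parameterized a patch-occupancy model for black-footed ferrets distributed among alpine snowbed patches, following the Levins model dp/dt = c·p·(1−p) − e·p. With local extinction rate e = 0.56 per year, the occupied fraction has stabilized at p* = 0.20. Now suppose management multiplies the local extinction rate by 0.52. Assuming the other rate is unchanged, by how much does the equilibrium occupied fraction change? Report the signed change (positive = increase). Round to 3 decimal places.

Balance c(1−p*) = e gives c = e/(1 − 0.20000) = 0.56/0.80000 = 0.70000.
New p* = 1 − e/c = 1 − 0.29120/0.70000 = 0.58400.
Δp* = 0.58400 − 0.20000 = +0.38400.

0.384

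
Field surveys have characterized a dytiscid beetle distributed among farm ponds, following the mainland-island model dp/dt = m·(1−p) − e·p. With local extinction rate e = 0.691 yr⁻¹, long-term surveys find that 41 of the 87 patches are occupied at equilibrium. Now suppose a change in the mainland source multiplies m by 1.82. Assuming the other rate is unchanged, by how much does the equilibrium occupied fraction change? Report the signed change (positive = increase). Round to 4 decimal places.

0.1474

Observed p* = 41/87 = 0.47126.
Balance m(1−p*) = e·p* gives m = e·p*/(1−p*) = 0.691×0.47126/0.52874 = 0.61588.
New p* = m/(m+e) = 1.12090/(1.12090+0.69100) = 0.61863.
Δp* = 0.61863 − 0.47126 = +0.14737.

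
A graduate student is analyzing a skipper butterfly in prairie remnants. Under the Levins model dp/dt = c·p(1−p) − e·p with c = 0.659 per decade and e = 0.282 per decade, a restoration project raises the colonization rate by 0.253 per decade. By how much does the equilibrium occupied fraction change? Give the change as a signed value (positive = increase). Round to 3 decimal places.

Before: p* = 1 − 0.282/0.659 = 0.5721.
After the change, c = 0.912, e = 0.282, so p* = 1 − 0.282/0.912 = 0.6908.
Δp* = 0.6908 − 0.5721 = +0.1187.

0.119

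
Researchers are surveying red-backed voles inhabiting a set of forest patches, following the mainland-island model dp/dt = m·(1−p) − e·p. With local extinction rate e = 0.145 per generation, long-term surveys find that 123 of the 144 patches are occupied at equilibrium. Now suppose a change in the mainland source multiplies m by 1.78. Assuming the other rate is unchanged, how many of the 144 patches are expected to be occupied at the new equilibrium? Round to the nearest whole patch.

Observed p* = 123/144 = 0.85417.
Balance m(1−p*) = e·p* gives m = e·p*/(1−p*) = 0.145×0.85417/0.14583 = 0.84931.
New p* = m/(m+e) = 1.51177/(1.51177+0.14500) = 0.91248.
Expected occupied = 144 × 0.91248 = 131.40 ≈ 131.

131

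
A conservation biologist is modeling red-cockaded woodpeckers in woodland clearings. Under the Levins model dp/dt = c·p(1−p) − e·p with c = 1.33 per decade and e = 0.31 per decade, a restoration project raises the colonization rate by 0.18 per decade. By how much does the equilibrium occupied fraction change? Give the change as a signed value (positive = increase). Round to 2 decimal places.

0.03

Before: p* = 1 − 0.31/1.33 = 0.7669.
After the change, c = 1.51, e = 0.31, so p* = 1 − 0.31/1.51 = 0.7947.
Δp* = 0.7947 − 0.7669 = +0.0278.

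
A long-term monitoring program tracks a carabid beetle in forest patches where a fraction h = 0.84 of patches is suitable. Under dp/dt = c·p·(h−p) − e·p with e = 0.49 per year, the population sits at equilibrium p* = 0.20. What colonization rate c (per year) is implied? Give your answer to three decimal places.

0.766

At equilibrium c(h−p*) = e, so c = e/(h−p*).
c = 0.49/(0.84 − 0.20) = 0.49/0.6400 = 0.7656.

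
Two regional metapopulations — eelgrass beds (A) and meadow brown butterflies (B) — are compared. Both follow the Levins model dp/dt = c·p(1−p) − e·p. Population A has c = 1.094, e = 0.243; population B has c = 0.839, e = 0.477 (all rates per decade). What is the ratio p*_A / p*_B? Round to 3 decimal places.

1.803

A: p*_A = 1 − 0.243/1.094 = 0.7779.
B: p*_B = 1 − 0.477/0.839 = 0.4315.
p*_A / p*_B = 0.7779/0.4315 = 1.8029.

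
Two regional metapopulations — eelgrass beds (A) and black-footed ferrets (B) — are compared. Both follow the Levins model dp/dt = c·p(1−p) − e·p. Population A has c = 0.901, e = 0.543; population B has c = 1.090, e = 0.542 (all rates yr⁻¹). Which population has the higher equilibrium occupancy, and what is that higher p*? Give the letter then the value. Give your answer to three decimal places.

A: p*_A = 1 − 0.543/0.901 = 0.3973.
B: p*_B = 1 − 0.542/1.090 = 0.5028.
B is higher at 0.5028.

B, 0.503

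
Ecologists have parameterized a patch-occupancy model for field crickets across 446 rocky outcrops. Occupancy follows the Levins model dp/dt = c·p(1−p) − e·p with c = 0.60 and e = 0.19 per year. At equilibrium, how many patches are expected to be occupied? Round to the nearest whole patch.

305

p* = 1 − e/c = 1 − 0.19/0.60 = 0.6833.
Expected occupied patches = N × p* = 446 × 0.6833 = 304.77 ≈ 305.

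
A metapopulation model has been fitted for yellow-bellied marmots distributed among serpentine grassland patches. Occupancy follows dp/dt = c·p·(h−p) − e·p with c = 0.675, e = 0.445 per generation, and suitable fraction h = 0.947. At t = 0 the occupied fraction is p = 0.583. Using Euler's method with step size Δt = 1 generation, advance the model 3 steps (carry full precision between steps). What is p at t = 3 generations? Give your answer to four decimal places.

0.3764

Update rule: p ← p + [c·p·(h−p) − e·p]·Δt with Δt = 1.
p: 0.58300 → 0.46681  (Δp = -0.11619)
p: 0.46681 → 0.41038  (Δp = -0.05642)
p: 0.41038 → 0.37641  (Δp = -0.03397)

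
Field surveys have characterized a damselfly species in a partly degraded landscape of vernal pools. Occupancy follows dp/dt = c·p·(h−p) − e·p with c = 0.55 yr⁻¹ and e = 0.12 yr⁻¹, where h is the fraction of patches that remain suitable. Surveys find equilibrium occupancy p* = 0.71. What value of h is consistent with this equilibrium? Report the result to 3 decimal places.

0.928

At equilibrium c(h−p*) = e, so h = p* + e/c.
h = 0.71 + 0.12/0.55 = 0.71 + 0.2182 = 0.9282.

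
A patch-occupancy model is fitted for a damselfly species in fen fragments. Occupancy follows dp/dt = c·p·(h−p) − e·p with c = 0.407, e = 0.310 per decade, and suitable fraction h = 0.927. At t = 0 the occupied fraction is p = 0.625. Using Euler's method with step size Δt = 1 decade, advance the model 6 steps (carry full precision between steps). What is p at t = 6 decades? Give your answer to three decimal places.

Update rule: p ← p + [c·p·(h−p) − e·p]·Δt with Δt = 1.
step 1: Δp = -0.11693, p = 0.50807
step 2: Δp = -0.07087, p = 0.43720
step 3: Δp = -0.04838, p = 0.38882
step 4: Δp = -0.03537, p = 0.35345
step 5: Δp = -0.02706, p = 0.32639
step 6: Δp = -0.02140, p = 0.30500

0.305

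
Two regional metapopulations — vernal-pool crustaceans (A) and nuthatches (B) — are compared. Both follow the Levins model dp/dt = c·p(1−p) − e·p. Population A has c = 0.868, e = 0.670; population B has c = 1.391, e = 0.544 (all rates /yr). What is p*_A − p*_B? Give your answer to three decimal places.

-0.381

A: p*_A = 1 − 0.670/0.868 = 0.2281.
B: p*_B = 1 − 0.544/1.391 = 0.6089.
p*_A − p*_B = 0.2281 − 0.6089 = -0.3808.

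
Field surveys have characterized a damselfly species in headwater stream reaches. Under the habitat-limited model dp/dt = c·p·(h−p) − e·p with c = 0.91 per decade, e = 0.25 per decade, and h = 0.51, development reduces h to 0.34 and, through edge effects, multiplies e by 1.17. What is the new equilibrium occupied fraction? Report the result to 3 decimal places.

0.019

Before: p* = h − e/c = 0.51 − 0.25/0.91 = 0.51 − 0.2747 = 0.2353.
After: c = 0.91, e = 0.2925, h = 0.34; p* = 0.34 − 0.2925/0.91 = 0.0186.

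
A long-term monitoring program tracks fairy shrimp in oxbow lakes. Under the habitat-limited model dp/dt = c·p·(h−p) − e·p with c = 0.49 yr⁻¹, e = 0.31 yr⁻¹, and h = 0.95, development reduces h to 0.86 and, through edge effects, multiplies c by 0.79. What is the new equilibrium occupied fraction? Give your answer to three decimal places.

Before: p* = h − e/c = 0.95 − 0.31/0.49 = 0.95 − 0.6327 = 0.3173.
After: c = 0.3871, e = 0.31, h = 0.86; p* = 0.86 − 0.31/0.3871 = 0.0592.

0.059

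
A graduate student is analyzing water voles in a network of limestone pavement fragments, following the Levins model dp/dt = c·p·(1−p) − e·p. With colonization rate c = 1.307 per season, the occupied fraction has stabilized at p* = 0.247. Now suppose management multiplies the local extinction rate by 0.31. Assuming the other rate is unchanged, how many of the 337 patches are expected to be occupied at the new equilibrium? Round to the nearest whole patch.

258

Balance c(1−p*) = e gives e = 1.307×(1 − 0.24700) = 0.98417.
New p* = 1 − e/c = 1 − 0.30509/1.30700 = 0.76657.
Expected occupied = 337 × 0.76657 = 258.33 ≈ 258.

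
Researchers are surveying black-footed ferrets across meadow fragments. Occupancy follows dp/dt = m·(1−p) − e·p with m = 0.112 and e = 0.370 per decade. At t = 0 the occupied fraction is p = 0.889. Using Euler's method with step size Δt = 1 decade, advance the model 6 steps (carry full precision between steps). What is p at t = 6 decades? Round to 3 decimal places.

0.245

Update rule: p ← p + [m·(1−p) − e·p]·Δt with Δt = 1.
step 1: Δp = -0.31650, p = 0.57250
step 2: Δp = -0.16395, p = 0.40856
step 3: Δp = -0.08492, p = 0.32363
step 4: Δp = -0.04399, p = 0.27964
step 5: Δp = -0.02279, p = 0.25685
step 6: Δp = -0.01180, p = 0.24505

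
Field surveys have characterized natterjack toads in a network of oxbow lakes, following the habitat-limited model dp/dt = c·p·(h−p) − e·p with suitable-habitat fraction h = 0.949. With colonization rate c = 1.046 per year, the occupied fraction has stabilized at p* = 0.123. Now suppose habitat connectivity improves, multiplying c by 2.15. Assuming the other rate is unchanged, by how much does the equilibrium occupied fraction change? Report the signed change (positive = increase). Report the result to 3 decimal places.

Balance c(h−p*) = e gives e = 1.046×(0.949 − 0.12300) = 0.86400.
New p* = 0.949 − e/c = 0.949 − 0.86400/2.24890 = 0.56481.
Δp* = 0.56481 − 0.12300 = +0.44181.

0.442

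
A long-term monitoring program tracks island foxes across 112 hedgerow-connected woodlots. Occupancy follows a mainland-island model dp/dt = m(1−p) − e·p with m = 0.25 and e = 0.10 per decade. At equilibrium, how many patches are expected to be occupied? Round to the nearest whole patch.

p* = m/(m+e) = 0.25/0.3500 = 0.7143.
Expected occupied patches = N × p* = 112 × 0.7143 = 80.00 ≈ 80.

80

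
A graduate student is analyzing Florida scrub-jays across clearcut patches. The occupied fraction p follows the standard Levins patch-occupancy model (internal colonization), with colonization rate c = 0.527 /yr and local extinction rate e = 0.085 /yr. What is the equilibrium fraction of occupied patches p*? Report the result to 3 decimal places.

At equilibrium, colonization balances extinction: c·p*·(1−p*) = e·p*.
So p* = 1 − e/c = 1 − 0.085/0.527 = 1 − 0.1613 = 0.8387.

0.839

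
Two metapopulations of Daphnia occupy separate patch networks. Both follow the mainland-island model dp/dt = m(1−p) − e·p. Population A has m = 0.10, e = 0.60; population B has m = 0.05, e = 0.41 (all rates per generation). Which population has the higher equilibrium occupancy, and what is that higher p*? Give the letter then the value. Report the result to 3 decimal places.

A, 0.143

A: p*_A = m/(m+e) = 0.10/0.7000 = 0.1429.
B: p*_B = 0.05/0.4600 = 0.1087.
A is higher at 0.1429.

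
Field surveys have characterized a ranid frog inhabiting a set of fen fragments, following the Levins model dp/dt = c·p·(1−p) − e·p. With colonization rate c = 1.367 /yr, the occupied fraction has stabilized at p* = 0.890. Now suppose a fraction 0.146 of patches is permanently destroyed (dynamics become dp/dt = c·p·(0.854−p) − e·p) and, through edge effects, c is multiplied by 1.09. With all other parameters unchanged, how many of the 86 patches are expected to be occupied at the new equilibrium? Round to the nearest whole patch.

65

Balance c(1−p*) = e gives e = 1.367×(1 − 0.89000) = 0.15037.
New p* = 0.854 − e/c = 0.854 − 0.15037/1.49003 = 0.75308.
Expected occupied = 86 × 0.75308 = 64.76 ≈ 65.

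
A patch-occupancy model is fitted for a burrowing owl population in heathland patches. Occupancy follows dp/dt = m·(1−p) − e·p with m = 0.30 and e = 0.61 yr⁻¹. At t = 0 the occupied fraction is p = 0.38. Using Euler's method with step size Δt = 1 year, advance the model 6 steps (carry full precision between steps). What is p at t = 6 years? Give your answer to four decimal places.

0.3297

Update rule: p ← p + [m·(1−p) − e·p]·Δt with Δt = 1.
p: 0.38000 → 0.33420  (Δp = -0.04580)
p: 0.33420 → 0.33008  (Δp = -0.00412)
p: 0.33008 → 0.32971  (Δp = -0.00037)
p: 0.32971 → 0.32967  (Δp = -0.00003)
p: 0.32967 → 0.32967  (Δp = -0.00000)
p: 0.32967 → 0.32967  (Δp = -0.00000)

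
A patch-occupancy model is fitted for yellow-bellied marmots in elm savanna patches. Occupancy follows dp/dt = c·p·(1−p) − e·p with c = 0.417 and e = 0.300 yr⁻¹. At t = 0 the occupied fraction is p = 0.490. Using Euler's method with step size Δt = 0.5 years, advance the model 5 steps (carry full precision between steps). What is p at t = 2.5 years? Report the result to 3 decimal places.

Update rule: p ← p + [c·p·(1−p) − e·p]·Δt with Δt = 0.5.
step 1: Δp = -0.02140, p = 0.46860
step 2: Δp = -0.01837, p = 0.45023
step 3: Δp = -0.01593, p = 0.43431
step 4: Δp = -0.01392, p = 0.42039
step 5: Δp = -0.01225, p = 0.40813

0.408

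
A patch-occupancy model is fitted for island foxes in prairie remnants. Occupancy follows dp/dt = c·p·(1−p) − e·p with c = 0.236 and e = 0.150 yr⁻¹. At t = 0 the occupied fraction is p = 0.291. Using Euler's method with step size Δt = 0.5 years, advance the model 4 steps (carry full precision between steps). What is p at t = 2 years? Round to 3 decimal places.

Update rule: p ← p + [c·p·(1−p) − e·p]·Δt with Δt = 0.5.
  1  |  dp/dt·Δt = +0.002521  |  p_1 = 0.293521
  2  |  dp/dt·Δt = +0.002455  |  p_2 = 0.295976
  3  |  dp/dt·Δt = +0.002390  |  p_3 = 0.298366
  4  |  dp/dt·Δt = +0.002325  |  p_4 = 0.300691

0.301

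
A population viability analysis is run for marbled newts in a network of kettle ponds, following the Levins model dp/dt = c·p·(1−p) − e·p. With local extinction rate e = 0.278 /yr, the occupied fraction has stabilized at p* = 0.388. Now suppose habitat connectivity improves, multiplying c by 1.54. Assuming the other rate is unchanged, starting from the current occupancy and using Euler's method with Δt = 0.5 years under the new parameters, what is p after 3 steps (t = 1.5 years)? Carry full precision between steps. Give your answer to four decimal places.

0.4688

Balance c(1−p*) = e gives c = e/(1 − 0.38800) = 0.278/0.61200 = 0.45425.
Starting from p₀ = 0.38800; update p ← p + (dp/dt)·Δt with the new parameters.
t = 0.5: p = 0.38800 + (+0.02912) = 0.41712
t = 1: p = 0.41712 + (+0.02706) = 0.44418
t = 1.5: p = 0.44418 + (+0.02461) = 0.46880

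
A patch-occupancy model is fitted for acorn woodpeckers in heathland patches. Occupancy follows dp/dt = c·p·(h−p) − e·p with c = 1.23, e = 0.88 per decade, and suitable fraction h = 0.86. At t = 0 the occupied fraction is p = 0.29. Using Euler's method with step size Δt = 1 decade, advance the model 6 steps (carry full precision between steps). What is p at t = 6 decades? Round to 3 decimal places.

0.167

Update rule: p ← p + [c·p·(h−p) − e·p]·Δt with Δt = 1.
t = 1: p = 0.29000 + (-0.05188) = 0.23812
t = 2: p = 0.23812 + (-0.02740) = 0.21071
t = 3: p = 0.21071 + (-0.01715) = 0.19357
t = 4: p = 0.19357 + (-0.01167) = 0.18190
t = 5: p = 0.18190 + (-0.00836) = 0.17354
t = 6: p = 0.17354 + (-0.00619) = 0.16735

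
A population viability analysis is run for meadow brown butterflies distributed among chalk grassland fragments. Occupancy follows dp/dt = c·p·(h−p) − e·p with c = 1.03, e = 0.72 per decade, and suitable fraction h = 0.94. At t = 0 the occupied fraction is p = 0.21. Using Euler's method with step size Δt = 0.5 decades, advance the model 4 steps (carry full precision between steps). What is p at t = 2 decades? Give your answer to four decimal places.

0.2216

Update rule: p ← p + [c·p·(h−p) − e·p]·Δt with Δt = 0.5.
p: 0.21000 → 0.21335  (Δp = +0.00335)
p: 0.21335 → 0.21638  (Δp = +0.00303)
p: 0.21638 → 0.21912  (Δp = +0.00274)
p: 0.21912 → 0.22159  (Δp = +0.00247)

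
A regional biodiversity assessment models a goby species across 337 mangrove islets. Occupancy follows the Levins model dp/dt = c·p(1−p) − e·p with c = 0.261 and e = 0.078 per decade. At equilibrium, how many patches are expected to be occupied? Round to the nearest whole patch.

236

p* = 1 − e/c = 1 − 0.078/0.261 = 0.7011.
Expected occupied patches = N × p* = 337 × 0.7011 = 236.29 ≈ 236.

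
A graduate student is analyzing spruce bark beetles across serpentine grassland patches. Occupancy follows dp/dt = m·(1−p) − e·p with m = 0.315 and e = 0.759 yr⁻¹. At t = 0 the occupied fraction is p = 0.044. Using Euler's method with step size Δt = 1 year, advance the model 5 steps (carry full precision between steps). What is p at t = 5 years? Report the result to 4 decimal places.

0.2933

Update rule: p ← p + [m·(1−p) − e·p]·Δt with Δt = 1.
t = 1: p = 0.04400 + (+0.26774) = 0.31174
t = 2: p = 0.31174 + (-0.01981) = 0.29193
t = 3: p = 0.29193 + (+0.00147) = 0.29340
t = 4: p = 0.29340 + (-0.00011) = 0.29329
t = 5: p = 0.29329 + (+0.00001) = 0.29330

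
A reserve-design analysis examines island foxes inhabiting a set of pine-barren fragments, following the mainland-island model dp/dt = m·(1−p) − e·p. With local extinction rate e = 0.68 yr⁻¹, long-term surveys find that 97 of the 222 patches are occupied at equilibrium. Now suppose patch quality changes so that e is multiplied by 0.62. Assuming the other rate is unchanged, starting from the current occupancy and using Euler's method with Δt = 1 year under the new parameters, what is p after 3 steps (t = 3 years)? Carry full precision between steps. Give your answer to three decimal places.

Observed p* = 97/222 = 0.43694.
Balance m(1−p*) = e·p* gives m = e·p*/(1−p*) = 0.68×0.43694/0.56306 = 0.52768.
Starting from p₀ = 0.43694; update p ← p + (dp/dt)·Δt with the new parameters.
t = 1: p = 0.43694 + (+0.11290) = 0.54984
t = 2: p = 0.54984 + (+0.00573) = 0.55557
t = 3: p = 0.55557 + (+0.00029) = 0.55586

0.556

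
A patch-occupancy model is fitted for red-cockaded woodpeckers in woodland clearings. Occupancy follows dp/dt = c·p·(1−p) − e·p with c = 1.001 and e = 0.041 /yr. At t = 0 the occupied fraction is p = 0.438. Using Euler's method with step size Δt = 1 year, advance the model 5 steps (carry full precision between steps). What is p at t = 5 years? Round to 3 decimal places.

0.959

Update rule: p ← p + [c·p·(1−p) − e·p]·Δt with Δt = 1.
step 1: Δp = +0.22844, p = 0.66644
step 2: Δp = +0.19519, p = 0.86164
step 3: Δp = +0.08401, p = 0.94565
step 4: Δp = +0.01268, p = 0.95833
step 5: Δp = +0.00069, p = 0.95901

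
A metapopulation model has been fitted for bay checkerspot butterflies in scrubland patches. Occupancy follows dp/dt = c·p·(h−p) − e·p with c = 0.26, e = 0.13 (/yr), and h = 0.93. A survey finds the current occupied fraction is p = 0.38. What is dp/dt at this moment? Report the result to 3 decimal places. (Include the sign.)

0.005

Colonization term: c·p·(h−p) = 0.26×0.38×0.5500 = 0.05434.
Extinction term: e·p = 0.04940.
dp/dt = 0.05434 − 0.04940 = 0.00494.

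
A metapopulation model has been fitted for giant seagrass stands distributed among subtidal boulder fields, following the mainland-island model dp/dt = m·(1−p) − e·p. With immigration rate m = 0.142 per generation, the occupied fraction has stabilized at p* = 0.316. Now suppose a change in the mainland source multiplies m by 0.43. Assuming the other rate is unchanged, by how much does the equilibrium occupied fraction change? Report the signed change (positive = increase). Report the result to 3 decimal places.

-0.150

Balance m(1−p*) = e·p* gives e = m(1−p*)/p* = 0.142×0.68400/0.31600 = 0.30737.
New p* = m/(m+e) = 0.06106/(0.06106+0.30737) = 0.16573.
Δp* = 0.16573 − 0.31600 = -0.15027.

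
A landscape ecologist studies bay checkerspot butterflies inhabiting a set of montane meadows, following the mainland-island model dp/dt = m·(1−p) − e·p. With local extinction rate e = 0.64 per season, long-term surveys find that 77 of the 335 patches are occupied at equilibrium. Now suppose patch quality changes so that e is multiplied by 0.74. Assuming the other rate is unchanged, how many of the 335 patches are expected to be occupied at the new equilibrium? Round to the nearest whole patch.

Observed p* = 77/335 = 0.22985.
Balance m(1−p*) = e·p* gives m = e·p*/(1−p*) = 0.64×0.22985/0.77015 = 0.19101.
New p* = m/(m+e) = 0.19101/(0.19101+0.47360) = 0.28740.
Expected occupied = 335 × 0.28740 = 96.28 ≈ 96.

96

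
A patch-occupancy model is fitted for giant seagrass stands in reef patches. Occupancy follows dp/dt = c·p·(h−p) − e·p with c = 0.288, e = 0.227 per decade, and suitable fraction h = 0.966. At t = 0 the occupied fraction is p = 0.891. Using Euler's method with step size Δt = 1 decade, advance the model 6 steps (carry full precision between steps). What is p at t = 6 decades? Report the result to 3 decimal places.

Update rule: p ← p + [c·p·(h−p) − e·p]·Δt with Δt = 1.
step 1: Δp = -0.18301, p = 0.70799
step 2: Δp = -0.10810, p = 0.59988
step 3: Δp = -0.07292, p = 0.52696
step 4: Δp = -0.05299, p = 0.47397
step 5: Δp = -0.04043, p = 0.43354
step 6: Δp = -0.03193, p = 0.40161

0.402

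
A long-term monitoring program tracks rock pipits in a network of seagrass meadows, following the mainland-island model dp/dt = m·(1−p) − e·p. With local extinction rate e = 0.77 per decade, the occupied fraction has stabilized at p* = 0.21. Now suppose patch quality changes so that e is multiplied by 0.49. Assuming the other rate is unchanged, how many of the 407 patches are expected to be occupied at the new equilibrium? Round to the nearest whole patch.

143

Balance m(1−p*) = e·p* gives m = e·p*/(1−p*) = 0.77×0.21000/0.79000 = 0.20468.
New p* = m/(m+e) = 0.20468/(0.20468+0.37730) = 0.35170.
Expected occupied = 407 × 0.35170 = 143.14 ≈ 143.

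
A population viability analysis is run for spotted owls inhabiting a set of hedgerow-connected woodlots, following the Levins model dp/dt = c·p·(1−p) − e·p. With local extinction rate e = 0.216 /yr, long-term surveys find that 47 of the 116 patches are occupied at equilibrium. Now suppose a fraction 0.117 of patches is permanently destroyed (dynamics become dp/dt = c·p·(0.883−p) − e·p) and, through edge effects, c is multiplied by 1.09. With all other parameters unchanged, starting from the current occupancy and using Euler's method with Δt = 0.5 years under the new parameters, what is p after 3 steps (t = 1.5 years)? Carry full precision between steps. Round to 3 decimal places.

Observed p* = 47/116 = 0.40517.
Balance c(1−p*) = e gives c = e/(1 − 0.40517) = 0.216/0.59483 = 0.36313.
Starting from p₀ = 0.40517; update p ← p + (dp/dt)·Δt with the new parameters.
step 1: Δp = -0.00544, p = 0.39973
step 2: Δp = -0.00494, p = 0.39479
step 3: Δp = -0.00449, p = 0.39030

0.390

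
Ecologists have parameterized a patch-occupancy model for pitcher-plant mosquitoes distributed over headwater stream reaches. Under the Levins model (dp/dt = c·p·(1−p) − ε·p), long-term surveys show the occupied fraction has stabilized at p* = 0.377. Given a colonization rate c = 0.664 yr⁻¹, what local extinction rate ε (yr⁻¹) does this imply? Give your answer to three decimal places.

0.414

At equilibrium c(1−p*) = ε.
ε = 0.664 × (1 − 0.377) = 0.664 × 0.6230 = 0.4137.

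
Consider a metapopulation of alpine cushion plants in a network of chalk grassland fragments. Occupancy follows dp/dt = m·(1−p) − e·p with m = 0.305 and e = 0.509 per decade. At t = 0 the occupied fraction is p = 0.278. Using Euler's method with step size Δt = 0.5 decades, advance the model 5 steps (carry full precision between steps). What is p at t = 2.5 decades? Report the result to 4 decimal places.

Update rule: p ← p + [m·(1−p) − e·p]·Δt with Δt = 0.5.
step 1: Δp = +0.03935, p = 0.31735
step 2: Δp = +0.02334, p = 0.34069
step 3: Δp = +0.01384, p = 0.35453
step 4: Δp = +0.00821, p = 0.36274
step 5: Δp = +0.00487, p = 0.36760

0.3676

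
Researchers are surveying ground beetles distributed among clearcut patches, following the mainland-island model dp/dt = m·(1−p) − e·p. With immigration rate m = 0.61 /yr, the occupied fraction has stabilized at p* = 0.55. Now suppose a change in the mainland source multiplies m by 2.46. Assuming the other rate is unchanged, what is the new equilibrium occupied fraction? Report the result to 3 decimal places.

Balance m(1−p*) = e·p* gives e = m(1−p*)/p* = 0.61×0.45000/0.55000 = 0.49909.
New p* = m/(m+e) = 1.50060/(1.50060+0.49909) = 0.75042.

0.750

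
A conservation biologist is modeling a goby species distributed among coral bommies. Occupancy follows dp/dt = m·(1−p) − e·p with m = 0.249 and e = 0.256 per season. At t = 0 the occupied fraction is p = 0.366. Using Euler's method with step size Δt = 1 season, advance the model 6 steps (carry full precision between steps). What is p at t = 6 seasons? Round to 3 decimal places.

0.491

Update rule: p ← p + [m·(1−p) − e·p]·Δt with Δt = 1.
t = 1: p = 0.36600 + (+0.06417) = 0.43017
t = 2: p = 0.43017 + (+0.03176) = 0.46193
t = 3: p = 0.46193 + (+0.01572) = 0.47766
t = 4: p = 0.47766 + (+0.00778) = 0.48544
t = 5: p = 0.48544 + (+0.00385) = 0.48929
t = 6: p = 0.48929 + (+0.00191) = 0.49120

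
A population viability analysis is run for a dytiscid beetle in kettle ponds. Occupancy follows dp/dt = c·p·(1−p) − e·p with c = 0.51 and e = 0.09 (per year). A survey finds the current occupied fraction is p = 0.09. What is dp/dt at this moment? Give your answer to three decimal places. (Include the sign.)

Colonization term: c·p·(1−p) = 0.51×0.09×0.9100 = 0.04177.
Extinction term: e·p = 0.00810.
dp/dt = 0.04177 − 0.00810 = 0.03367.

0.034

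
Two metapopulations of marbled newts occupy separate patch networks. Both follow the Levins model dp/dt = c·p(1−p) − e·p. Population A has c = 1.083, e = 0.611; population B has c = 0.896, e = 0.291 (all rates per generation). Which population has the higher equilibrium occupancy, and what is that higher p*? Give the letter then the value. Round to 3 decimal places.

A: p*_A = 1 − 0.611/1.083 = 0.4358.
B: p*_B = 1 − 0.291/0.896 = 0.6752.
B is higher at 0.6752.

B, 0.675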